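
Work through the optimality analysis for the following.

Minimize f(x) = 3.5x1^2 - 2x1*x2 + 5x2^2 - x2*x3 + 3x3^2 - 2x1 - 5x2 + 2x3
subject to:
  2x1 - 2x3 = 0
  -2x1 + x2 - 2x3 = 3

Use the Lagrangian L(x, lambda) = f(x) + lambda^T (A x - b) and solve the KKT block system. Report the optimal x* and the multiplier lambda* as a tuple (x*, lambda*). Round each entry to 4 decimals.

Form the Lagrangian:
  L(x, lambda) = (1/2) x^T Q x + c^T x + lambda^T (A x - b)
Stationarity (grad_x L = 0): Q x + c + A^T lambda = 0.
Primal feasibility: A x = b.

This gives the KKT block system:
  [ Q   A^T ] [ x     ]   [-c ]
  [ A    0  ] [ lambda ] = [ b ]

Solving the linear system:
  x*      = (-0.6107, 0.557, -0.6107)
  lambda* = (1.2919, -2.4027)
  f(x*)   = 2.2114

x* = (-0.6107, 0.557, -0.6107), lambda* = (1.2919, -2.4027)


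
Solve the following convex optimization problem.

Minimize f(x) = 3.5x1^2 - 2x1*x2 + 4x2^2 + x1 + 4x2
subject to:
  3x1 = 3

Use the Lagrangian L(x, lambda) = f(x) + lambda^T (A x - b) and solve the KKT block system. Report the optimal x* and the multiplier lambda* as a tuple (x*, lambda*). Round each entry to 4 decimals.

Form the Lagrangian:
  L(x, lambda) = (1/2) x^T Q x + c^T x + lambda^T (A x - b)
Stationarity (grad_x L = 0): Q x + c + A^T lambda = 0.
Primal feasibility: A x = b.

This gives the KKT block system:
  [ Q   A^T ] [ x     ]   [-c ]
  [ A    0  ] [ lambda ] = [ b ]

Solving the linear system:
  x*      = (1, -0.25)
  lambda* = (-2.8333)
  f(x*)   = 4.25

x* = (1, -0.25), lambda* = (-2.8333)


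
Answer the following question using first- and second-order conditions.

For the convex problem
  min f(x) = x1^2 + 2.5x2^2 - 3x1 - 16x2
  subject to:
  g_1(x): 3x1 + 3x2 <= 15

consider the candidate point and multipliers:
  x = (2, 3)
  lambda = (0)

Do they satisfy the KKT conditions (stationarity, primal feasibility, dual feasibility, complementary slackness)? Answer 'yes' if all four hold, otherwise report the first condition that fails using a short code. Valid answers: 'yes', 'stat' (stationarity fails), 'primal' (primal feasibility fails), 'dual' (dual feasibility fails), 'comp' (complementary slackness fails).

Gradient of f: grad f(x) = Q x + c = (1, -1)
Constraint values g_i(x) = a_i^T x - b_i:
  g_1((2, 3)) = 0
Stationarity residual: grad f(x) + sum_i lambda_i a_i = (1, -1)
  -> stationarity FAILS
Primal feasibility (all g_i <= 0): OK
Dual feasibility (all lambda_i >= 0): OK
Complementary slackness (lambda_i * g_i(x) = 0 for all i): OK

Verdict: the first failing condition is stationarity -> stat.

stat


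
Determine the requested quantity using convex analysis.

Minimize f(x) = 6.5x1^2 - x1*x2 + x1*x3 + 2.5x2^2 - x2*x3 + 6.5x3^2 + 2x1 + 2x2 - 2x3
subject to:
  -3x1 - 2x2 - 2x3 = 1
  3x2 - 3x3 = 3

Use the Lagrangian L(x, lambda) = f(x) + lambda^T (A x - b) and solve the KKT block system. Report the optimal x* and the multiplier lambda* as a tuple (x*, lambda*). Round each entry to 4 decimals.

Form the Lagrangian:
  L(x, lambda) = (1/2) x^T Q x + c^T x + lambda^T (A x - b)
Stationarity (grad_x L = 0): Q x + c + A^T lambda = 0.
Primal feasibility: A x = b.

This gives the KKT block system:
  [ Q   A^T ] [ x     ]   [-c ]
  [ A    0  ] [ lambda ] = [ b ]

Solving the linear system:
  x*      = (-0.3182, 0.4886, -0.5114)
  lambda* = (-1.0455, -2.4545)
  f(x*)   = 4.8864

x* = (-0.3182, 0.4886, -0.5114), lambda* = (-1.0455, -2.4545)


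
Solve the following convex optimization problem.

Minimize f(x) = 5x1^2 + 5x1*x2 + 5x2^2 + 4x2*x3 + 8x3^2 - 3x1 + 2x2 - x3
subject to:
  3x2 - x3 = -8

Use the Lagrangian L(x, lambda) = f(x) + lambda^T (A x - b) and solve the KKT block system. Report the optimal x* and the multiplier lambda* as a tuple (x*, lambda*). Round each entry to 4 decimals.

Form the Lagrangian:
  L(x, lambda) = (1/2) x^T Q x + c^T x + lambda^T (A x - b)
Stationarity (grad_x L = 0): Q x + c + A^T lambda = 0.
Primal feasibility: A x = b.

This gives the KKT block system:
  [ Q   A^T ] [ x     ]   [-c ]
  [ A    0  ] [ lambda ] = [ b ]

Solving the linear system:
  x*      = (1.4866, -2.3732, 0.8803)
  lambda* = (3.5926)
  f(x*)   = 9.3271

x* = (1.4866, -2.3732, 0.8803), lambda* = (3.5926)


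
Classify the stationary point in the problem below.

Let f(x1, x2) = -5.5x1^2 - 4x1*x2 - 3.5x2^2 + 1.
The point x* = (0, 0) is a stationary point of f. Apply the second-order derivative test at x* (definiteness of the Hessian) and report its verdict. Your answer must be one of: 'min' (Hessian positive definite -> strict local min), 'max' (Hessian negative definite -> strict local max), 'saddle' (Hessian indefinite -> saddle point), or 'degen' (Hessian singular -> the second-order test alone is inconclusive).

Compute the Hessian H = grad^2 f:
  H = [[-11, -4], [-4, -7]]
Verify stationarity: grad f(x*) = H x* + g = (0, 0).
Eigenvalues of H: -13.4721, -4.5279.
Both eigenvalues < 0, so H is negative definite -> x* is a strict local max.

max


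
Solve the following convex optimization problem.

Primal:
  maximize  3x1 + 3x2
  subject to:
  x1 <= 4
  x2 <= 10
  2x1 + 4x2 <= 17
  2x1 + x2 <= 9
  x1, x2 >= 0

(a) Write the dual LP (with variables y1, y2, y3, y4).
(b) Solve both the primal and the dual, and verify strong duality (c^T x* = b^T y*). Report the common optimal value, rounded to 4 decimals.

The standard primal-dual pair for 'max c^T x s.t. A x <= b, x >= 0' is:
  Dual:  min b^T y  s.t.  A^T y >= c,  y >= 0.

So the dual LP is:
  minimize  4y1 + 10y2 + 17y3 + 9y4
  subject to:
    y1 + 2y3 + 2y4 >= 3
    y2 + 4y3 + y4 >= 3
    y1, y2, y3, y4 >= 0

Solving the primal: x* = (3.1667, 2.6667).
  primal value c^T x* = 17.5.
Solving the dual: y* = (0, 0, 0.5, 1).
  dual value b^T y* = 17.5.
Strong duality: c^T x* = b^T y*. Confirmed.

17.5


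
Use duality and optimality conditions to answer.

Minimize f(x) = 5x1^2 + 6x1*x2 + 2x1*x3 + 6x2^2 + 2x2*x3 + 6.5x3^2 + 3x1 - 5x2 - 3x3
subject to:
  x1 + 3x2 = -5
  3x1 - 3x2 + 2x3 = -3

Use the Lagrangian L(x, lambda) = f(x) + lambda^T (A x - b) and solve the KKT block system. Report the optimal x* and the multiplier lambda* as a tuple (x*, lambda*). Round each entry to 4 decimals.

Form the Lagrangian:
  L(x, lambda) = (1/2) x^T Q x + c^T x + lambda^T (A x - b)
Stationarity (grad_x L = 0): Q x + c + A^T lambda = 0.
Primal feasibility: A x = b.

This gives the KKT block system:
  [ Q   A^T ] [ x     ]   [-c ]
  [ A    0  ] [ lambda ] = [ b ]

Solving the linear system:
  x*      = (-2.0864, -0.9712, 0.1728)
  lambda* = (13.0432, 3.4342)
  f(x*)   = 36.7984

x* = (-2.0864, -0.9712, 0.1728), lambda* = (13.0432, 3.4342)


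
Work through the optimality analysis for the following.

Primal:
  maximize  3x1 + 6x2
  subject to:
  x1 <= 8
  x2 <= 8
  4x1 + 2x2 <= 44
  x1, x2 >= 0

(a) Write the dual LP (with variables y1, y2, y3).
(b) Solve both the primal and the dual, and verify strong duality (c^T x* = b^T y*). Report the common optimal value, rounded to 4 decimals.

The standard primal-dual pair for 'max c^T x s.t. A x <= b, x >= 0' is:
  Dual:  min b^T y  s.t.  A^T y >= c,  y >= 0.

So the dual LP is:
  minimize  8y1 + 8y2 + 44y3
  subject to:
    y1 + 4y3 >= 3
    y2 + 2y3 >= 6
    y1, y2, y3 >= 0

Solving the primal: x* = (7, 8).
  primal value c^T x* = 69.
Solving the dual: y* = (0, 4.5, 0.75).
  dual value b^T y* = 69.
Strong duality: c^T x* = b^T y*. Confirmed.

69


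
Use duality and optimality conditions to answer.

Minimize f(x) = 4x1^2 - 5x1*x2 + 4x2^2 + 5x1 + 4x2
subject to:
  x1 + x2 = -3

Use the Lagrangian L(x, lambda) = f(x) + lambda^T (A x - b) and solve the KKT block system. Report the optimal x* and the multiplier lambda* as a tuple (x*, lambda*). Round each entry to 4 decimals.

Form the Lagrangian:
  L(x, lambda) = (1/2) x^T Q x + c^T x + lambda^T (A x - b)
Stationarity (grad_x L = 0): Q x + c + A^T lambda = 0.
Primal feasibility: A x = b.

This gives the KKT block system:
  [ Q   A^T ] [ x     ]   [-c ]
  [ A    0  ] [ lambda ] = [ b ]

Solving the linear system:
  x*      = (-1.5385, -1.4615)
  lambda* = (0)
  f(x*)   = -6.7692

x* = (-1.5385, -1.4615), lambda* = (0)


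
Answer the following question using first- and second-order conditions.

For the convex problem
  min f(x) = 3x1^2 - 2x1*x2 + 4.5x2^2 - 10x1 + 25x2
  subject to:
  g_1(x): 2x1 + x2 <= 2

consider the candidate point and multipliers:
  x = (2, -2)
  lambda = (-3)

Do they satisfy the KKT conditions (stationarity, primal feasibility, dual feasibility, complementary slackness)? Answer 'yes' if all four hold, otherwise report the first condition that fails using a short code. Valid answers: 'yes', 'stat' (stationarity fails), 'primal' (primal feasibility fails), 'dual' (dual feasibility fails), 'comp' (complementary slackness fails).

Gradient of f: grad f(x) = Q x + c = (6, 3)
Constraint values g_i(x) = a_i^T x - b_i:
  g_1((2, -2)) = 0
Stationarity residual: grad f(x) + sum_i lambda_i a_i = (0, 0)
  -> stationarity OK
Primal feasibility (all g_i <= 0): OK
Dual feasibility (all lambda_i >= 0): FAILS
Complementary slackness (lambda_i * g_i(x) = 0 for all i): OK

Verdict: the first failing condition is dual_feasibility -> dual.

dual


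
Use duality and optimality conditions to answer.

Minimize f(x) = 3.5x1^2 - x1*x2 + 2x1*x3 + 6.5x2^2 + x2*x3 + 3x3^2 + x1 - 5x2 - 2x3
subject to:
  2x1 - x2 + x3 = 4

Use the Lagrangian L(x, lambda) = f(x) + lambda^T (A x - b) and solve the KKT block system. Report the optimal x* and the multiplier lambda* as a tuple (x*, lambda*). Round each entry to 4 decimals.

Form the Lagrangian:
  L(x, lambda) = (1/2) x^T Q x + c^T x + lambda^T (A x - b)
Stationarity (grad_x L = 0): Q x + c + A^T lambda = 0.
Primal feasibility: A x = b.

This gives the KKT block system:
  [ Q   A^T ] [ x     ]   [-c ]
  [ A    0  ] [ lambda ] = [ b ]

Solving the linear system:
  x*      = (1.4713, -0.0892, 0.9682)
  lambda* = (-6.6624)
  f(x*)   = 13.3153

x* = (1.4713, -0.0892, 0.9682), lambda* = (-6.6624)


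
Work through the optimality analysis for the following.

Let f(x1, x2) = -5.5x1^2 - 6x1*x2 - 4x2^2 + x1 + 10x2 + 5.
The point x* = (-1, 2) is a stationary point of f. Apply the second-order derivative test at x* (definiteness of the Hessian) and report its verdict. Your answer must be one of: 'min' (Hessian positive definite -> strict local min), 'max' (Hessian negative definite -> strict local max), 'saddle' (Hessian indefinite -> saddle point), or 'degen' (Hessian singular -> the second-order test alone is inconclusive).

Compute the Hessian H = grad^2 f:
  H = [[-11, -6], [-6, -8]]
Verify stationarity: grad f(x*) = H x* + g = (0, 0).
Eigenvalues of H: -15.6847, -3.3153.
Both eigenvalues < 0, so H is negative definite -> x* is a strict local max.

max


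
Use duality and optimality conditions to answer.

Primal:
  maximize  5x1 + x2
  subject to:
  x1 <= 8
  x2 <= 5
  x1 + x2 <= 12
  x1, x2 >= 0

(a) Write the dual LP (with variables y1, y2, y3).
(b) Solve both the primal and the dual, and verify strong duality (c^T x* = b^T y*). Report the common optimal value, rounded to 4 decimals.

The standard primal-dual pair for 'max c^T x s.t. A x <= b, x >= 0' is:
  Dual:  min b^T y  s.t.  A^T y >= c,  y >= 0.

So the dual LP is:
  minimize  8y1 + 5y2 + 12y3
  subject to:
    y1 + y3 >= 5
    y2 + y3 >= 1
    y1, y2, y3 >= 0

Solving the primal: x* = (8, 4).
  primal value c^T x* = 44.
Solving the dual: y* = (4, 0, 1).
  dual value b^T y* = 44.
Strong duality: c^T x* = b^T y*. Confirmed.

44


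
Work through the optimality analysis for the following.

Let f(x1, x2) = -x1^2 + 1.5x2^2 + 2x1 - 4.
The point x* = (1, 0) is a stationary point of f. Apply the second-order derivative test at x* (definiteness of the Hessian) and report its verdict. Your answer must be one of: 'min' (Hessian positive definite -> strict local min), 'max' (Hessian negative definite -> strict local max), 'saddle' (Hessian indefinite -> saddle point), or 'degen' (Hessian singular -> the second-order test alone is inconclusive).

Compute the Hessian H = grad^2 f:
  H = [[-2, 0], [0, 3]]
Verify stationarity: grad f(x*) = H x* + g = (0, 0).
Eigenvalues of H: -2, 3.
Eigenvalues have mixed signs, so H is indefinite -> x* is a saddle point.

saddle


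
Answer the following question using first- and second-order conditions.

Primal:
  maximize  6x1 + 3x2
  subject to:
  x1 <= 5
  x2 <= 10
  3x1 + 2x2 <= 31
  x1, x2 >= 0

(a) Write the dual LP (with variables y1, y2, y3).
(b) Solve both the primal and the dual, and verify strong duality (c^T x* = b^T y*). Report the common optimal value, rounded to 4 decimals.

The standard primal-dual pair for 'max c^T x s.t. A x <= b, x >= 0' is:
  Dual:  min b^T y  s.t.  A^T y >= c,  y >= 0.

So the dual LP is:
  minimize  5y1 + 10y2 + 31y3
  subject to:
    y1 + 3y3 >= 6
    y2 + 2y3 >= 3
    y1, y2, y3 >= 0

Solving the primal: x* = (5, 8).
  primal value c^T x* = 54.
Solving the dual: y* = (1.5, 0, 1.5).
  dual value b^T y* = 54.
Strong duality: c^T x* = b^T y*. Confirmed.

54


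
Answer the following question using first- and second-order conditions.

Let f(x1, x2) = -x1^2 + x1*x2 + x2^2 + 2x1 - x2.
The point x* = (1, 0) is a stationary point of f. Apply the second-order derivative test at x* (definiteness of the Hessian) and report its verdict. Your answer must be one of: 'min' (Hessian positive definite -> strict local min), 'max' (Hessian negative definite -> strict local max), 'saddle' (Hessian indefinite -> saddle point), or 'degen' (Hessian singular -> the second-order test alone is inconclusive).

Compute the Hessian H = grad^2 f:
  H = [[-2, 1], [1, 2]]
Verify stationarity: grad f(x*) = H x* + g = (0, 0).
Eigenvalues of H: -2.2361, 2.2361.
Eigenvalues have mixed signs, so H is indefinite -> x* is a saddle point.

saddle


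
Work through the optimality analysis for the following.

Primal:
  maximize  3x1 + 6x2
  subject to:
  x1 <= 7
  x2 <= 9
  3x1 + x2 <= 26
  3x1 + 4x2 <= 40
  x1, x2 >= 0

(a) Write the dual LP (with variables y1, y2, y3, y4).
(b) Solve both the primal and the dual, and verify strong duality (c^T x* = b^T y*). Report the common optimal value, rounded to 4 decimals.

The standard primal-dual pair for 'max c^T x s.t. A x <= b, x >= 0' is:
  Dual:  min b^T y  s.t.  A^T y >= c,  y >= 0.

So the dual LP is:
  minimize  7y1 + 9y2 + 26y3 + 40y4
  subject to:
    y1 + 3y3 + 3y4 >= 3
    y2 + y3 + 4y4 >= 6
    y1, y2, y3, y4 >= 0

Solving the primal: x* = (1.3333, 9).
  primal value c^T x* = 58.
Solving the dual: y* = (0, 2, 0, 1).
  dual value b^T y* = 58.
Strong duality: c^T x* = b^T y*. Confirmed.

58


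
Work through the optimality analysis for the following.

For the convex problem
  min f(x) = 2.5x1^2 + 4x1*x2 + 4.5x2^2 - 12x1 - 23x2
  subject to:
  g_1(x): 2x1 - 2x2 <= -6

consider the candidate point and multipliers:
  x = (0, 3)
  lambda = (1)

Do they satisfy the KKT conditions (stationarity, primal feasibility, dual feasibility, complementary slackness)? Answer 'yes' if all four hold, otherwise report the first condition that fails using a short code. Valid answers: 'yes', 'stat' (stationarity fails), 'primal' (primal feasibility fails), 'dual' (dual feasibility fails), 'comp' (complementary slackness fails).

Gradient of f: grad f(x) = Q x + c = (0, 4)
Constraint values g_i(x) = a_i^T x - b_i:
  g_1((0, 3)) = 0
Stationarity residual: grad f(x) + sum_i lambda_i a_i = (2, 2)
  -> stationarity FAILS
Primal feasibility (all g_i <= 0): OK
Dual feasibility (all lambda_i >= 0): OK
Complementary slackness (lambda_i * g_i(x) = 0 for all i): OK

Verdict: the first failing condition is stationarity -> stat.

stat


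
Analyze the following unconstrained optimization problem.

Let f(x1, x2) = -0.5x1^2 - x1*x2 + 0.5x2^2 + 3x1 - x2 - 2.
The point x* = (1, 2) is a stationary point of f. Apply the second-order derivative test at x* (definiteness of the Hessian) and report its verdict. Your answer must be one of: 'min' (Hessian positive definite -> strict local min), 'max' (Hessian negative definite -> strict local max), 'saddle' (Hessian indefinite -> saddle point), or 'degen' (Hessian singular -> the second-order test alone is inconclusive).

Compute the Hessian H = grad^2 f:
  H = [[-1, -1], [-1, 1]]
Verify stationarity: grad f(x*) = H x* + g = (0, 0).
Eigenvalues of H: -1.4142, 1.4142.
Eigenvalues have mixed signs, so H is indefinite -> x* is a saddle point.

saddle


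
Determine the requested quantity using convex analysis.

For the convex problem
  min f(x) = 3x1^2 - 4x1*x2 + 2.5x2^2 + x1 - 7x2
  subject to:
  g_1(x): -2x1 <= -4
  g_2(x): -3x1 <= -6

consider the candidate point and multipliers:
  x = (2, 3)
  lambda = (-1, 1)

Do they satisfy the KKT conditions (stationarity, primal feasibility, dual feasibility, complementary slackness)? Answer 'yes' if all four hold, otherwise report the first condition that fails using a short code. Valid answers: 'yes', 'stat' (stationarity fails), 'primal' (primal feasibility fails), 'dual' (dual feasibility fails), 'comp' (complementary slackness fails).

Gradient of f: grad f(x) = Q x + c = (1, 0)
Constraint values g_i(x) = a_i^T x - b_i:
  g_1((2, 3)) = 0
  g_2((2, 3)) = 0
Stationarity residual: grad f(x) + sum_i lambda_i a_i = (0, 0)
  -> stationarity OK
Primal feasibility (all g_i <= 0): OK
Dual feasibility (all lambda_i >= 0): FAILS
Complementary slackness (lambda_i * g_i(x) = 0 for all i): OK

Verdict: the first failing condition is dual_feasibility -> dual.

dual


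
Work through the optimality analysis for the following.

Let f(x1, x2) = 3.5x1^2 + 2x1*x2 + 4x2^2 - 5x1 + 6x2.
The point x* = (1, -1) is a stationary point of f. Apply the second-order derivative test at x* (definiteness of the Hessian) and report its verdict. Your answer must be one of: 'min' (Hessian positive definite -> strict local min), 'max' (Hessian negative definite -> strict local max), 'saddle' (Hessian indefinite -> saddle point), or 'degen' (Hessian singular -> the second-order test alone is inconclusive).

Compute the Hessian H = grad^2 f:
  H = [[7, 2], [2, 8]]
Verify stationarity: grad f(x*) = H x* + g = (0, 0).
Eigenvalues of H: 5.4384, 9.5616.
Both eigenvalues > 0, so H is positive definite -> x* is a strict local min.

min


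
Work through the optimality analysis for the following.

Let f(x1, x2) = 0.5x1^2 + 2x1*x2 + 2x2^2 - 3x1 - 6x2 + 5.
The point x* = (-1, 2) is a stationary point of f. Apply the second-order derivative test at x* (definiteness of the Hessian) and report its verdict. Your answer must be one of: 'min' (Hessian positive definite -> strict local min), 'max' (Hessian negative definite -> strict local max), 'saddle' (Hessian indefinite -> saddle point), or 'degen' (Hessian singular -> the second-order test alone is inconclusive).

Compute the Hessian H = grad^2 f:
  H = [[1, 2], [2, 4]]
Verify stationarity: grad f(x*) = H x* + g = (0, 0).
Eigenvalues of H: 0, 5.
H has a zero eigenvalue (singular; positive semidefinite but not definite), so H is neither positive definite, negative definite, nor indefinite. The second-order test alone is inconclusive -> degen.
(Indeed, f is constant along the null direction of H through x*, so x* is not a strict local extremum.)

degen


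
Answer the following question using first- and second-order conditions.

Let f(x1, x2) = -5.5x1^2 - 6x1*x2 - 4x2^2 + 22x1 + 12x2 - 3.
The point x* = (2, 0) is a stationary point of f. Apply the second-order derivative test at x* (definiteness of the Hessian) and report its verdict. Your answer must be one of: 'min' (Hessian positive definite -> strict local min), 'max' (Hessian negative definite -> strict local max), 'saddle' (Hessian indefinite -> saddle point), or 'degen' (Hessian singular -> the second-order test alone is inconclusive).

Compute the Hessian H = grad^2 f:
  H = [[-11, -6], [-6, -8]]
Verify stationarity: grad f(x*) = H x* + g = (0, 0).
Eigenvalues of H: -15.6847, -3.3153.
Both eigenvalues < 0, so H is negative definite -> x* is a strict local max.

max


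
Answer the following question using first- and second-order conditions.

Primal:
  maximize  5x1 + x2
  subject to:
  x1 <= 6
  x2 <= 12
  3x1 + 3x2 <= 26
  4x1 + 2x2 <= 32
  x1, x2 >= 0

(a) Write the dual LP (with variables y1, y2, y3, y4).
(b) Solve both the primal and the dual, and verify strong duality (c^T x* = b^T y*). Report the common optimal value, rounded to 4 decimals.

The standard primal-dual pair for 'max c^T x s.t. A x <= b, x >= 0' is:
  Dual:  min b^T y  s.t.  A^T y >= c,  y >= 0.

So the dual LP is:
  minimize  6y1 + 12y2 + 26y3 + 32y4
  subject to:
    y1 + 3y3 + 4y4 >= 5
    y2 + 3y3 + 2y4 >= 1
    y1, y2, y3, y4 >= 0

Solving the primal: x* = (6, 2.6667).
  primal value c^T x* = 32.6667.
Solving the dual: y* = (4, 0, 0.3333, 0).
  dual value b^T y* = 32.6667.
Strong duality: c^T x* = b^T y*. Confirmed.

32.6667


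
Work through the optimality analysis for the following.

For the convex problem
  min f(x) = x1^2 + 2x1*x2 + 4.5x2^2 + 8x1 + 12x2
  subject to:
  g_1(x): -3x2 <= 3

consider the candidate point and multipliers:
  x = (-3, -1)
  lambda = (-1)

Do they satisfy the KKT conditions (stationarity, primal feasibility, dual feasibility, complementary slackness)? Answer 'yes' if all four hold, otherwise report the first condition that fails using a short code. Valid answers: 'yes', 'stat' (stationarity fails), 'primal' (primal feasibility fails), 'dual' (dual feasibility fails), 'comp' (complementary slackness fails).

Gradient of f: grad f(x) = Q x + c = (0, -3)
Constraint values g_i(x) = a_i^T x - b_i:
  g_1((-3, -1)) = 0
Stationarity residual: grad f(x) + sum_i lambda_i a_i = (0, 0)
  -> stationarity OK
Primal feasibility (all g_i <= 0): OK
Dual feasibility (all lambda_i >= 0): FAILS
Complementary slackness (lambda_i * g_i(x) = 0 for all i): OK

Verdict: the first failing condition is dual_feasibility -> dual.

dual


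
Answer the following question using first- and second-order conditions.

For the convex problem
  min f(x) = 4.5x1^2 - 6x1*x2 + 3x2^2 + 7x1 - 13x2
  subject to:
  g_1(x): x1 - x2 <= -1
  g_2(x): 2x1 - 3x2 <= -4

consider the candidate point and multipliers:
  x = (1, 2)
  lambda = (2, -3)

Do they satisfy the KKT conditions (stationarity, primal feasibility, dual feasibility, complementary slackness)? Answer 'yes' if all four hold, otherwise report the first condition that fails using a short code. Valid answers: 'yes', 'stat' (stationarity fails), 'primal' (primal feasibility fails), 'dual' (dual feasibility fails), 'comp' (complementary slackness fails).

Gradient of f: grad f(x) = Q x + c = (4, -7)
Constraint values g_i(x) = a_i^T x - b_i:
  g_1((1, 2)) = 0
  g_2((1, 2)) = 0
Stationarity residual: grad f(x) + sum_i lambda_i a_i = (0, 0)
  -> stationarity OK
Primal feasibility (all g_i <= 0): OK
Dual feasibility (all lambda_i >= 0): FAILS
Complementary slackness (lambda_i * g_i(x) = 0 for all i): OK

Verdict: the first failing condition is dual_feasibility -> dual.

dual


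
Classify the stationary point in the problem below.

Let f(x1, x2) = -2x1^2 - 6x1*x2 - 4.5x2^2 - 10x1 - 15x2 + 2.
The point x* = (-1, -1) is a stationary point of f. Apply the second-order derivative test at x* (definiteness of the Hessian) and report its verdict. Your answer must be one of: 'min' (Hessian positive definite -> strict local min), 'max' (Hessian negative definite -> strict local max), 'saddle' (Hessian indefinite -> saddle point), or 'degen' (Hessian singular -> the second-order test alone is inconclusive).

Compute the Hessian H = grad^2 f:
  H = [[-4, -6], [-6, -9]]
Verify stationarity: grad f(x*) = H x* + g = (0, 0).
Eigenvalues of H: -13, 0.
H has a zero eigenvalue (singular; negative semidefinite but not definite), so H is neither positive definite, negative definite, nor indefinite. The second-order test alone is inconclusive -> degen.
(Indeed, f is constant along the null direction of H through x*, so x* is not a strict local extremum.)

degen


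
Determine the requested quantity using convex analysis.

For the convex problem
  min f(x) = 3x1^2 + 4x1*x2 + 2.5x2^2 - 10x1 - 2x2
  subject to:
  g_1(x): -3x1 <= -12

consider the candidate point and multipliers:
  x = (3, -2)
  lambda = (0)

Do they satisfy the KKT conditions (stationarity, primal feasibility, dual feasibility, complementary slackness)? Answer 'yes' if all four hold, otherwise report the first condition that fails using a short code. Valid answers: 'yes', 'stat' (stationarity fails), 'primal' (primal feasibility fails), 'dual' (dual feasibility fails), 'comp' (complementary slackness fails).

Gradient of f: grad f(x) = Q x + c = (0, 0)
Constraint values g_i(x) = a_i^T x - b_i:
  g_1((3, -2)) = 3
Stationarity residual: grad f(x) + sum_i lambda_i a_i = (0, 0)
  -> stationarity OK
Primal feasibility (all g_i <= 0): FAILS
Dual feasibility (all lambda_i >= 0): OK
Complementary slackness (lambda_i * g_i(x) = 0 for all i): OK

Verdict: the first failing condition is primal_feasibility -> primal.

primal


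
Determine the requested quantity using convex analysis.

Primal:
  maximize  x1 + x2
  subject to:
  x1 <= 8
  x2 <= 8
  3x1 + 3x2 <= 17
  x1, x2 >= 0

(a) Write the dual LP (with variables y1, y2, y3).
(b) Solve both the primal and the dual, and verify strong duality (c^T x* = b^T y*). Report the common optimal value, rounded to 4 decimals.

The standard primal-dual pair for 'max c^T x s.t. A x <= b, x >= 0' is:
  Dual:  min b^T y  s.t.  A^T y >= c,  y >= 0.

So the dual LP is:
  minimize  8y1 + 8y2 + 17y3
  subject to:
    y1 + 3y3 >= 1
    y2 + 3y3 >= 1
    y1, y2, y3 >= 0

Solving the primal: x* = (5.6667, 0).
  primal value c^T x* = 5.6667.
Solving the dual: y* = (0, 0, 0.3333).
  dual value b^T y* = 5.6667.
Strong duality: c^T x* = b^T y*. Confirmed.

5.6667


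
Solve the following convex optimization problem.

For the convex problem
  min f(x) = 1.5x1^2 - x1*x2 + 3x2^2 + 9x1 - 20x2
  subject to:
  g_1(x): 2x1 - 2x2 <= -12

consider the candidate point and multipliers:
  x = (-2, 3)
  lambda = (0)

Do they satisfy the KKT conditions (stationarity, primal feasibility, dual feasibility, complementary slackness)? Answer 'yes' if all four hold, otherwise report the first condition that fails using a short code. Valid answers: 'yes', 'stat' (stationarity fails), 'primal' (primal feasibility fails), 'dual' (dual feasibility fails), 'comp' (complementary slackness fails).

Gradient of f: grad f(x) = Q x + c = (0, 0)
Constraint values g_i(x) = a_i^T x - b_i:
  g_1((-2, 3)) = 2
Stationarity residual: grad f(x) + sum_i lambda_i a_i = (0, 0)
  -> stationarity OK
Primal feasibility (all g_i <= 0): FAILS
Dual feasibility (all lambda_i >= 0): OK
Complementary slackness (lambda_i * g_i(x) = 0 for all i): OK

Verdict: the first failing condition is primal_feasibility -> primal.

primal


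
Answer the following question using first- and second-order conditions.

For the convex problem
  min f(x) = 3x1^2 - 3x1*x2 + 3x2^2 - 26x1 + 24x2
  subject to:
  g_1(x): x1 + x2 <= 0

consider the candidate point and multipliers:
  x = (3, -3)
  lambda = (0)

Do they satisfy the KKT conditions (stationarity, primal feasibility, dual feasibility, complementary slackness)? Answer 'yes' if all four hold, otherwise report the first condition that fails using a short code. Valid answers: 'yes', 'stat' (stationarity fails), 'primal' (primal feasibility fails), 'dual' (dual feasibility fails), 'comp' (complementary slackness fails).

Gradient of f: grad f(x) = Q x + c = (1, -3)
Constraint values g_i(x) = a_i^T x - b_i:
  g_1((3, -3)) = 0
Stationarity residual: grad f(x) + sum_i lambda_i a_i = (1, -3)
  -> stationarity FAILS
Primal feasibility (all g_i <= 0): OK
Dual feasibility (all lambda_i >= 0): OK
Complementary slackness (lambda_i * g_i(x) = 0 for all i): OK

Verdict: the first failing condition is stationarity -> stat.

stat


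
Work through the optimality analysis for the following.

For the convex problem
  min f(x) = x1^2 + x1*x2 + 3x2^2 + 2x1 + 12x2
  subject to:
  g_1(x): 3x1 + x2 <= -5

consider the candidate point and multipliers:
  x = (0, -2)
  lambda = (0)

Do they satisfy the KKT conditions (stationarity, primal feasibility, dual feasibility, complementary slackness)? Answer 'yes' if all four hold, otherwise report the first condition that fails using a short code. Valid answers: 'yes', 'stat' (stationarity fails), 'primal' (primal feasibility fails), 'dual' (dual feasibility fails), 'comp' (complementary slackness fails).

Gradient of f: grad f(x) = Q x + c = (0, 0)
Constraint values g_i(x) = a_i^T x - b_i:
  g_1((0, -2)) = 3
Stationarity residual: grad f(x) + sum_i lambda_i a_i = (0, 0)
  -> stationarity OK
Primal feasibility (all g_i <= 0): FAILS
Dual feasibility (all lambda_i >= 0): OK
Complementary slackness (lambda_i * g_i(x) = 0 for all i): OK

Verdict: the first failing condition is primal_feasibility -> primal.

primal


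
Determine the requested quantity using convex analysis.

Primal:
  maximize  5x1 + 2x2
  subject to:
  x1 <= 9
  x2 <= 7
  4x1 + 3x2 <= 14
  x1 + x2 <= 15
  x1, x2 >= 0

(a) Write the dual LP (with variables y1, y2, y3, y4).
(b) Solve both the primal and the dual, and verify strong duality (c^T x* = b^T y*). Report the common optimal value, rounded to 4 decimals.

The standard primal-dual pair for 'max c^T x s.t. A x <= b, x >= 0' is:
  Dual:  min b^T y  s.t.  A^T y >= c,  y >= 0.

So the dual LP is:
  minimize  9y1 + 7y2 + 14y3 + 15y4
  subject to:
    y1 + 4y3 + y4 >= 5
    y2 + 3y3 + y4 >= 2
    y1, y2, y3, y4 >= 0

Solving the primal: x* = (3.5, 0).
  primal value c^T x* = 17.5.
Solving the dual: y* = (0, 0, 1.25, 0).
  dual value b^T y* = 17.5.
Strong duality: c^T x* = b^T y*. Confirmed.

17.5


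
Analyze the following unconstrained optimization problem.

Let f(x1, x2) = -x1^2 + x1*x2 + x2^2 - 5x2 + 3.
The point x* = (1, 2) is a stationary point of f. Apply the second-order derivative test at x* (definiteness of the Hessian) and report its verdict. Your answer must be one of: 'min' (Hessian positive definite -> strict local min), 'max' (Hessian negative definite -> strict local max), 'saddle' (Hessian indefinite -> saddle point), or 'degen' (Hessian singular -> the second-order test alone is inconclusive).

Compute the Hessian H = grad^2 f:
  H = [[-2, 1], [1, 2]]
Verify stationarity: grad f(x*) = H x* + g = (0, 0).
Eigenvalues of H: -2.2361, 2.2361.
Eigenvalues have mixed signs, so H is indefinite -> x* is a saddle point.

saddle


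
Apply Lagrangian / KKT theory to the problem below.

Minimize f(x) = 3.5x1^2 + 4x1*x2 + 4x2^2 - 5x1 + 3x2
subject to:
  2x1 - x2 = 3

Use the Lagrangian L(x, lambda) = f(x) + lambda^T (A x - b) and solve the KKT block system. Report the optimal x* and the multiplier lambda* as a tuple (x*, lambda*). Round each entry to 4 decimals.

Form the Lagrangian:
  L(x, lambda) = (1/2) x^T Q x + c^T x + lambda^T (A x - b)
Stationarity (grad_x L = 0): Q x + c + A^T lambda = 0.
Primal feasibility: A x = b.

This gives the KKT block system:
  [ Q   A^T ] [ x     ]   [-c ]
  [ A    0  ] [ lambda ] = [ b ]

Solving the linear system:
  x*      = (1.0727, -0.8545)
  lambda* = (0.4545)
  f(x*)   = -4.6455

x* = (1.0727, -0.8545), lambda* = (0.4545)


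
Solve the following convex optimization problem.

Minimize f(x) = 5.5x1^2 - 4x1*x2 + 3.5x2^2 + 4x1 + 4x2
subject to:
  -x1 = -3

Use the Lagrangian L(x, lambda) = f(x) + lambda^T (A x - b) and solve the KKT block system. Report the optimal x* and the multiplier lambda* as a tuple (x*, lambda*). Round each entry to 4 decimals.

Form the Lagrangian:
  L(x, lambda) = (1/2) x^T Q x + c^T x + lambda^T (A x - b)
Stationarity (grad_x L = 0): Q x + c + A^T lambda = 0.
Primal feasibility: A x = b.

This gives the KKT block system:
  [ Q   A^T ] [ x     ]   [-c ]
  [ A    0  ] [ lambda ] = [ b ]

Solving the linear system:
  x*      = (3, 1.1429)
  lambda* = (32.4286)
  f(x*)   = 56.9286

x* = (3, 1.1429), lambda* = (32.4286)


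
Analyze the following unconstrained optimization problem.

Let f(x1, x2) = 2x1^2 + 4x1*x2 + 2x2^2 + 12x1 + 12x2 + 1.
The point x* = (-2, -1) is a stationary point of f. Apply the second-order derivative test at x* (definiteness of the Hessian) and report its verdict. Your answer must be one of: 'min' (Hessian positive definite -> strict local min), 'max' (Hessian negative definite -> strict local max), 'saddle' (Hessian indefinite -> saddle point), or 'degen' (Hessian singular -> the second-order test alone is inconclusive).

Compute the Hessian H = grad^2 f:
  H = [[4, 4], [4, 4]]
Verify stationarity: grad f(x*) = H x* + g = (0, 0).
Eigenvalues of H: 0, 8.
H has a zero eigenvalue (singular; positive semidefinite but not definite), so H is neither positive definite, negative definite, nor indefinite. The second-order test alone is inconclusive -> degen.
(Indeed, f is constant along the null direction of H through x*, so x* is not a strict local extremum.)

degen


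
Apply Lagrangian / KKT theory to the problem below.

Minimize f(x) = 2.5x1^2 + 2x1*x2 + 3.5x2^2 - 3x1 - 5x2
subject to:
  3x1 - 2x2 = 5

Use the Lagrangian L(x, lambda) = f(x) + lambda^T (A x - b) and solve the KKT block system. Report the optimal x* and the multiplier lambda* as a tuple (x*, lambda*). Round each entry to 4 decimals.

Form the Lagrangian:
  L(x, lambda) = (1/2) x^T Q x + c^T x + lambda^T (A x - b)
Stationarity (grad_x L = 0): Q x + c + A^T lambda = 0.
Primal feasibility: A x = b.

This gives the KKT block system:
  [ Q   A^T ] [ x     ]   [-c ]
  [ A    0  ] [ lambda ] = [ b ]

Solving the linear system:
  x*      = (1.5607, -0.1589)
  lambda* = (-1.4953)
  f(x*)   = 1.7944

x* = (1.5607, -0.1589), lambda* = (-1.4953)


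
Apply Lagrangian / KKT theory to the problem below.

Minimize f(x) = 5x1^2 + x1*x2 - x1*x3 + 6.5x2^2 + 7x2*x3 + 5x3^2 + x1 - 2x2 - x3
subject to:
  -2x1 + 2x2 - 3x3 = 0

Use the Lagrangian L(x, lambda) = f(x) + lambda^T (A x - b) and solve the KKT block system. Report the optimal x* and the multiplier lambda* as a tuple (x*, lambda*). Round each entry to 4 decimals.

Form the Lagrangian:
  L(x, lambda) = (1/2) x^T Q x + c^T x + lambda^T (A x - b)
Stationarity (grad_x L = 0): Q x + c + A^T lambda = 0.
Primal feasibility: A x = b.

This gives the KKT block system:
  [ Q   A^T ] [ x     ]   [-c ]
  [ A    0  ] [ lambda ] = [ b ]

Solving the linear system:
  x*      = (-0.0614, 0.0794, 0.0939)
  lambda* = (0.1856)
  f(x*)   = -0.1571

x* = (-0.0614, 0.0794, 0.0939), lambda* = (0.1856)


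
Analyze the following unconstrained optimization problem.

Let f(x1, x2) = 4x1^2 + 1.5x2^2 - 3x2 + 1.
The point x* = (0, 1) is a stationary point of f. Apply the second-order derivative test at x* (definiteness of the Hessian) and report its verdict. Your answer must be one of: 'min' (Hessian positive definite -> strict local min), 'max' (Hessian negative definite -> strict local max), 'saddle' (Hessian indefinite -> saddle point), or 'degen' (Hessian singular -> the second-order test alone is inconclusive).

Compute the Hessian H = grad^2 f:
  H = [[8, 0], [0, 3]]
Verify stationarity: grad f(x*) = H x* + g = (0, 0).
Eigenvalues of H: 3, 8.
Both eigenvalues > 0, so H is positive definite -> x* is a strict local min.

min


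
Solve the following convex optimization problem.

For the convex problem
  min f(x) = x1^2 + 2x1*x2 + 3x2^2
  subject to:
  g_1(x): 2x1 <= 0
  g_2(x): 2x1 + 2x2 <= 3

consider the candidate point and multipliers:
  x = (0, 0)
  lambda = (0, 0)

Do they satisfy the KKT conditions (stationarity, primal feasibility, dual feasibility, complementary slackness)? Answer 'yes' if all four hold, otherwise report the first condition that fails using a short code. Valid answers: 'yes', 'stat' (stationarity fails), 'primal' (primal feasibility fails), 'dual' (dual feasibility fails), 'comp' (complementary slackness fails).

Gradient of f: grad f(x) = Q x + c = (0, 0)
Constraint values g_i(x) = a_i^T x - b_i:
  g_1((0, 0)) = 0
  g_2((0, 0)) = -3
Stationarity residual: grad f(x) + sum_i lambda_i a_i = (0, 0)
  -> stationarity OK
Primal feasibility (all g_i <= 0): OK
Dual feasibility (all lambda_i >= 0): OK
Complementary slackness (lambda_i * g_i(x) = 0 for all i): OK

Verdict: yes, KKT holds.

yes


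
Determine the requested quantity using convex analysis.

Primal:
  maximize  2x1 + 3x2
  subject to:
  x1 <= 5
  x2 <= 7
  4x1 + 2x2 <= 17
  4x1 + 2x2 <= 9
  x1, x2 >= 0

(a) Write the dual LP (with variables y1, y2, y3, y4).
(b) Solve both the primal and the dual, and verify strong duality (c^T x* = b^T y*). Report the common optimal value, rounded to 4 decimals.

The standard primal-dual pair for 'max c^T x s.t. A x <= b, x >= 0' is:
  Dual:  min b^T y  s.t.  A^T y >= c,  y >= 0.

So the dual LP is:
  minimize  5y1 + 7y2 + 17y3 + 9y4
  subject to:
    y1 + 4y3 + 4y4 >= 2
    y2 + 2y3 + 2y4 >= 3
    y1, y2, y3, y4 >= 0

Solving the primal: x* = (0, 4.5).
  primal value c^T x* = 13.5.
Solving the dual: y* = (0, 0, 0, 1.5).
  dual value b^T y* = 13.5.
Strong duality: c^T x* = b^T y*. Confirmed.

13.5


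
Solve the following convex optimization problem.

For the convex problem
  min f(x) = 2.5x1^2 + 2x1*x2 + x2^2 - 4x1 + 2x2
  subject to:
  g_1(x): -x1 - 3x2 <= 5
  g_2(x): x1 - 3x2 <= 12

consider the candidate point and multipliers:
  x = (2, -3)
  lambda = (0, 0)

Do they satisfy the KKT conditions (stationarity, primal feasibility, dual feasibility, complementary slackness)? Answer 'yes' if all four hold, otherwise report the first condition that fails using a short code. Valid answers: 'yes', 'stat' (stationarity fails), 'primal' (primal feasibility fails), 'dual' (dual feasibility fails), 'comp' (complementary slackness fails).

Gradient of f: grad f(x) = Q x + c = (0, 0)
Constraint values g_i(x) = a_i^T x - b_i:
  g_1((2, -3)) = 2
  g_2((2, -3)) = -1
Stationarity residual: grad f(x) + sum_i lambda_i a_i = (0, 0)
  -> stationarity OK
Primal feasibility (all g_i <= 0): FAILS
Dual feasibility (all lambda_i >= 0): OK
Complementary slackness (lambda_i * g_i(x) = 0 for all i): OK

Verdict: the first failing condition is primal_feasibility -> primal.

primal


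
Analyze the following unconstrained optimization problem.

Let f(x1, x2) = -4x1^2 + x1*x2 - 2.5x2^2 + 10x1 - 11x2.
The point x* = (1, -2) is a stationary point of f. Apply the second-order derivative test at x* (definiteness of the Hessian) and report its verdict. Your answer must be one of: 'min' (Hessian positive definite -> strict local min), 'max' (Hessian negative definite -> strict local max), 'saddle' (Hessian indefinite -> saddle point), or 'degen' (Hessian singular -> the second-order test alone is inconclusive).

Compute the Hessian H = grad^2 f:
  H = [[-8, 1], [1, -5]]
Verify stationarity: grad f(x*) = H x* + g = (0, 0).
Eigenvalues of H: -8.3028, -4.6972.
Both eigenvalues < 0, so H is negative definite -> x* is a strict local max.

max


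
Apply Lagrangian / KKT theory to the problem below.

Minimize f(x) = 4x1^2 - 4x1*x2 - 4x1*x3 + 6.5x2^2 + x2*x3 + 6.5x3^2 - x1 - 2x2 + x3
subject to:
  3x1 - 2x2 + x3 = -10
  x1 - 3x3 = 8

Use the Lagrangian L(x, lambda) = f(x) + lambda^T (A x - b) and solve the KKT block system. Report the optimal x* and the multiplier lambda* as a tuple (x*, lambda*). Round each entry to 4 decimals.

Form the Lagrangian:
  L(x, lambda) = (1/2) x^T Q x + c^T x + lambda^T (A x - b)
Stationarity (grad_x L = 0): Q x + c + A^T lambda = 0.
Primal feasibility: A x = b.

This gives the KKT block system:
  [ Q   A^T ] [ x     ]   [-c ]
  [ A    0  ] [ lambda ] = [ b ]

Solving the linear system:
  x*      = (-1.8478, 0.587, -3.2826)
  lambda* = (4.8696, -9.6087)
  f(x*)   = 61.4783

x* = (-1.8478, 0.587, -3.2826), lambda* = (4.8696, -9.6087)


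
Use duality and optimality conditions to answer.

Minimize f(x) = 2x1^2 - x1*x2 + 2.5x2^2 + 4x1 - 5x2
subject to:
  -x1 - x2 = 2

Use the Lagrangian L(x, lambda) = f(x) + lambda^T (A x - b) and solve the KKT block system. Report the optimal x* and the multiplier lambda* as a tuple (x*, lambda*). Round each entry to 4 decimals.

Form the Lagrangian:
  L(x, lambda) = (1/2) x^T Q x + c^T x + lambda^T (A x - b)
Stationarity (grad_x L = 0): Q x + c + A^T lambda = 0.
Primal feasibility: A x = b.

This gives the KKT block system:
  [ Q   A^T ] [ x     ]   [-c ]
  [ A    0  ] [ lambda ] = [ b ]

Solving the linear system:
  x*      = (-1.9091, -0.0909)
  lambda* = (-3.5455)
  f(x*)   = -0.0455

x* = (-1.9091, -0.0909), lambda* = (-3.5455)
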